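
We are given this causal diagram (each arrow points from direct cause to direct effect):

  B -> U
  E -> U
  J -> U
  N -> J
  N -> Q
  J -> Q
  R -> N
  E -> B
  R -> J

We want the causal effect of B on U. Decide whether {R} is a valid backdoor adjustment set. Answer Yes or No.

Backdoor paths from B to U (paths whose first edge points into B):
  P1: B <- E -> U
Condition 1 (no descendant of B in the set): holds — descendants of B are {U}; none are in {R}.
Condition 2 (every backdoor path blocked by {R}):
  P1: open — no interior node is in the conditioning set.
{R} does not satisfy the backdoor criterion.

No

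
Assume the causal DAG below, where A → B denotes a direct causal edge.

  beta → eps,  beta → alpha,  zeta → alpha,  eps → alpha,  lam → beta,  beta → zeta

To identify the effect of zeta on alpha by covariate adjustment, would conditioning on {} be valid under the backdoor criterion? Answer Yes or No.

No

Backdoor paths from zeta to alpha (paths whose first edge points into zeta):
  P1: zeta <- beta -> eps -> alpha
  P2: zeta <- beta -> alpha
Condition 1 (no descendant of zeta in the set): holds — descendants of zeta are {alpha}; none are in {}.
Condition 2 (every backdoor path blocked by {}):
  P1: open — no interior node is in the conditioning set.
  P2: open — no interior node is in the conditioning set.
{} does not satisfy the backdoor criterion.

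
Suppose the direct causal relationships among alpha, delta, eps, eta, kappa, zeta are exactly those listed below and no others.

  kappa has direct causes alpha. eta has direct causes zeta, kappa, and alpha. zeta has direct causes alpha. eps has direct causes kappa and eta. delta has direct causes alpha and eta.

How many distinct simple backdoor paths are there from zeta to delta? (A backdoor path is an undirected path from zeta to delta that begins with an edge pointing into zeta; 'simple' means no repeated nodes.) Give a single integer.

4

A backdoor path from zeta to delta is any simple undirected path whose first edge points into zeta (i.e. leaves zeta via a parent).
Parents of zeta: {alpha}.
Enumerating:
  P1: zeta <- alpha -> kappa -> eta -> delta
  P2: zeta <- alpha -> kappa -> eps <- eta -> delta
  P3: zeta <- alpha -> eta -> delta
  P4: zeta <- alpha -> delta
That exhausts the simple backdoor paths. Count: 4.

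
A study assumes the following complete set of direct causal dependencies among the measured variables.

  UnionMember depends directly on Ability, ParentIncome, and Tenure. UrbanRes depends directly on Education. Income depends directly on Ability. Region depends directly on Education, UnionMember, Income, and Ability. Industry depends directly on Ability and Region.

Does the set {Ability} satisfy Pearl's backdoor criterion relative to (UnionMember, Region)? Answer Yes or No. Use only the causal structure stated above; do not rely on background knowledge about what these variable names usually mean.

Backdoor paths from UnionMember to Region (paths whose first edge points into UnionMember):
  P1: UnionMember <- Ability -> Income -> Region
  P2: UnionMember <- Ability -> Region
  P3: UnionMember <- Ability -> Industry <- Region
Condition 1 (no descendant of UnionMember in the set): holds — descendants of UnionMember are {Industry, Region}; none are in {Ability}.
Condition 2 (every backdoor path blocked by {Ability}):
  P1: blocked at fork node Ability ∈ conditioning set.
  P2: blocked at fork node Ability ∈ conditioning set.
  P3: blocked at fork node Ability ∈ conditioning set.
{Ability} satisfies the backdoor criterion.

Yes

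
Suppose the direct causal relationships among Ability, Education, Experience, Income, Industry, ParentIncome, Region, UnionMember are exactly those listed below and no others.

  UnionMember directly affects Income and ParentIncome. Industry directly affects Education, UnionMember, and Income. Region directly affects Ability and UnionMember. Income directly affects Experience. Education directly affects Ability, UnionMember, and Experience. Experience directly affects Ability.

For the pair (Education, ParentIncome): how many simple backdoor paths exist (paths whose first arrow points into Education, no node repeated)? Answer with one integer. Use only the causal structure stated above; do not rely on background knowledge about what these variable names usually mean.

A backdoor path from Education to ParentIncome is any simple undirected path whose first edge points into Education (i.e. leaves Education via a parent).
Parents of Education: {Industry}.
Enumerating:
  P1: Education <- Industry -> UnionMember -> ParentIncome
  P2: Education <- Industry -> Income <- UnionMember -> ParentIncome
  P3: Education <- Industry -> Income -> Experience -> Ability <- Region -> UnionMember -> ParentIncome
That exhausts the simple backdoor paths. Count: 3.

3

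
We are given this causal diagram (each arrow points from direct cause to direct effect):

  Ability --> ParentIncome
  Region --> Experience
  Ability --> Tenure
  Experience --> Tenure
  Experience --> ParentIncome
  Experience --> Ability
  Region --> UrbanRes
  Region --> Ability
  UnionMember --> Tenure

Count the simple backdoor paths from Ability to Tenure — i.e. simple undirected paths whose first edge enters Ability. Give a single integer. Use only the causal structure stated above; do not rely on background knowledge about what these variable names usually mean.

2

A backdoor path from Ability to Tenure is any simple undirected path whose first edge points into Ability (i.e. leaves Ability via a parent).
Parents of Ability: {Experience, Region}.
Enumerating:
  P1: Ability <- Region -> Experience -> Tenure
  P2: Ability <- Experience -> Tenure
That exhausts the simple backdoor paths. Count: 2.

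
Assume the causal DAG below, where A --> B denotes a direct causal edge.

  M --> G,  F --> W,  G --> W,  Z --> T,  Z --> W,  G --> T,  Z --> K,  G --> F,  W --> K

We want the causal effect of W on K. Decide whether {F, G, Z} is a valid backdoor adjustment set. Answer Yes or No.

Backdoor paths from W to K (paths whose first edge points into W):
  P1: W <- Z -> K
  P2: W <- G -> T <- Z -> K
  P3: W <- F <- G -> T <- Z -> K
Condition 1 (no descendant of W in the set): holds — descendants of W are {K}; none are in {F, G, Z}.
Condition 2 (every backdoor path blocked by {F, G, Z}):
  P1: blocked at fork node Z ∈ conditioning set.
  P2: blocked at fork node G ∈ conditioning set.
  P3: blocked at chain node F ∈ conditioning set.
{F, G, Z} satisfies the backdoor criterion.

Yes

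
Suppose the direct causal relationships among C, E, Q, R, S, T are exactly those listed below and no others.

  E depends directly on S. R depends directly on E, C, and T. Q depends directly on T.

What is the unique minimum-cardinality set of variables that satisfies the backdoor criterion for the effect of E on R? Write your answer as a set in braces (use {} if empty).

{}

Variables eligible for adjustment (non-descendants of E, excluding E and R): {C, Q, S, T}.
Backdoor paths from E to R:
  (none)
With no backdoor paths the empty set already satisfies the criterion, and it is trivially minimal.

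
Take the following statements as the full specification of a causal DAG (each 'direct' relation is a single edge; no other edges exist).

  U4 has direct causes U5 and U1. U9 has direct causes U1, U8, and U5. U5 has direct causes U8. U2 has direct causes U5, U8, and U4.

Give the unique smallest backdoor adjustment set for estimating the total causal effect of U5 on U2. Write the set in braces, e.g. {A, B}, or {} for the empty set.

Variables eligible for adjustment (non-descendants of U5, excluding U5 and U2): {U1, U8}.
Backdoor paths from U5 to U2:
  P1: U5 <- U8 -> U9 <- U1 -> U4 -> U2
  P2: U5 <- U8 -> U2
The empty set is not sufficient: P2 (U5 <- U8 -> U2) has no collider blocking it and no conditioned non-collider, so it is open.
Try {U8}:
  P1: blocked at fork node U8 ∈ conditioning set.
  P2: blocked at fork node U8 ∈ conditioning set.
{U8} contains no descendant of U5 and blocks every backdoor path.
No other singleton works — e.g. {U1} leaves P2 open — so {U8} is the unique smallest valid adjustment set.

{U8}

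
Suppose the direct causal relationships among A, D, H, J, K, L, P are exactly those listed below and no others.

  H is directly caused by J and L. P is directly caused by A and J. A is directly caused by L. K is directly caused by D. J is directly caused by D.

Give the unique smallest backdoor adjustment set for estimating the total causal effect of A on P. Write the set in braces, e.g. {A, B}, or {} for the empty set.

{}

Variables eligible for adjustment (non-descendants of A, excluding A and P): {D, H, J, K, L}.
Backdoor paths from A to P:
  P1: A <- L -> H <- J -> P
Each backdoor path contains an unconditioned collider, so every path is already blocked with the empty conditioning set:
  P1: blocked at collider H (neither it nor any descendant is in the conditioning set).
The empty set is therefore the unique smallest valid set.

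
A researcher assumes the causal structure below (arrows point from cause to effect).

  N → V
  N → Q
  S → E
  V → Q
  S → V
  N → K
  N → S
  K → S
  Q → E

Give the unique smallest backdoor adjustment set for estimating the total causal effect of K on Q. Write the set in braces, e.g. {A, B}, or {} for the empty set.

Variables eligible for adjustment (non-descendants of K, excluding K and Q): {N}.
Backdoor paths from K to Q:
  P1: K <- N -> S -> V -> Q
  P2: K <- N -> S -> E <- Q
  P3: K <- N -> V <- S -> E <- Q
  P4: K <- N -> V -> Q
  P5: K <- N -> Q
The empty set is not sufficient: P1 (K <- N -> S -> V -> Q) has no collider blocking it and no conditioned non-collider, so it is open.
Try {N}:
  P1: blocked at fork node N ∈ conditioning set.
  P2: blocked at fork node N ∈ conditioning set.
  P3: blocked at fork node N ∈ conditioning set.
  P4: blocked at fork node N ∈ conditioning set.
  P5: blocked at fork node N ∈ conditioning set.
{N} contains no descendant of K and blocks every backdoor path.
{N} is the unique smallest valid adjustment set.

{N}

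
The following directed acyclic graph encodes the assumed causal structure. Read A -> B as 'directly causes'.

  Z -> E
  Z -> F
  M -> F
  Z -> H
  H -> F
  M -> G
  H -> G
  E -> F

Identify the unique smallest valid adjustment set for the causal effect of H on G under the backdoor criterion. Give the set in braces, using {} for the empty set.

Variables eligible for adjustment (non-descendants of H, excluding H and G): {E, M, Z}.
Backdoor paths from H to G:
  P1: H <- Z -> E -> F <- M -> G
  P2: H <- Z -> F <- M -> G
Each backdoor path contains an unconditioned collider, so every path is already blocked with the empty conditioning set:
  P1: blocked at collider F (neither it nor any descendant is in the conditioning set).
  P2: blocked at collider F (neither it nor any descendant is in the conditioning set).
The empty set is therefore the unique smallest valid set.

{}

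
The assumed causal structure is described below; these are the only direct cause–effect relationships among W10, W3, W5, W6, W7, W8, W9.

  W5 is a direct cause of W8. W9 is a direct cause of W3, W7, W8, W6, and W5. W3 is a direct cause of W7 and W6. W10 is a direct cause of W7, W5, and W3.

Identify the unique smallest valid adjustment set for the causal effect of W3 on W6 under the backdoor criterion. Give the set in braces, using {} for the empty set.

Variables eligible for adjustment (non-descendants of W3, excluding W3 and W6): {W10, W5, W8, W9}.
Backdoor paths from W3 to W6:
  P1: W3 <- W9 -> W6
  P2: W3 <- W10 -> W5 <- W9 -> W6
  P3: W3 <- W10 -> W5 -> W8 <- W9 -> W6
  P4: W3 <- W10 -> W7 <- W9 -> W6
The empty set is not sufficient: P1 (W3 <- W9 -> W6) has no collider blocking it and no conditioned non-collider, so it is open.
Try {W9}:
  P1: blocked at fork node W9 ∈ conditioning set.
  P2: blocked at collider W5 (neither it nor any descendant is in the conditioning set).
  P3: blocked at collider W8 (neither it nor any descendant is in the conditioning set).
  P4: blocked at collider W7 (neither it nor any descendant is in the conditioning set).
{W9} contains no descendant of W3 and blocks every backdoor path.
No other singleton works — e.g. {W10} leaves P1 open — so {W9} is the unique smallest valid adjustment set.

{W9}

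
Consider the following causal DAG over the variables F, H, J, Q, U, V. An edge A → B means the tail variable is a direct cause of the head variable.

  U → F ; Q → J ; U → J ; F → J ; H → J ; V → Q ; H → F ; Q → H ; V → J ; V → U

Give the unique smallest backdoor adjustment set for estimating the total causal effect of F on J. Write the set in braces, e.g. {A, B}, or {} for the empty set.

Variables eligible for adjustment (non-descendants of F, excluding F and J): {H, Q, U, V}.
Backdoor paths from F to J:
  P1: F <- U <- V -> Q -> H -> J
  P2: F <- U <- V -> Q -> J
  P3: F <- U <- V -> J
  P4: F <- U -> J
  P5: F <- H <- Q <- V -> U -> J
  P6: F <- H <- Q <- V -> J
  P7: F <- H <- Q -> J
  P8: F <- H -> J
The empty set is not sufficient: P1 (F <- U <- V -> Q -> H -> J) has no collider blocking it and no conditioned non-collider, so it is open.
Try {H, U}:
  P1: blocked at chain node U ∈ conditioning set.
  P2: blocked at chain node U ∈ conditioning set.
  P3: blocked at chain node U ∈ conditioning set.
  P4: blocked at fork node U ∈ conditioning set.
  P5: blocked at chain node H ∈ conditioning set.
  P6: blocked at chain node H ∈ conditioning set.
  P7: blocked at chain node H ∈ conditioning set.
  P8: blocked at fork node H ∈ conditioning set.
{H, U} contains no descendant of F and blocks every backdoor path.
Every element of {H, U} is needed (dropping H leaves P6 open; dropping U leaves P2 open), so no proper subset is valid.
Among all size-2 subsets of the eligible variables, only {H, U} blocks every backdoor path, so it is the unique smallest valid adjustment set.

{H, U}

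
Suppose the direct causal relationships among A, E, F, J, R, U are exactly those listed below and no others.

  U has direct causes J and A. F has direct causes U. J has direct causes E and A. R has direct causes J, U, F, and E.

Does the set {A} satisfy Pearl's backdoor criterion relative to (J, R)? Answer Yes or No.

No

Backdoor paths from J to R (paths whose first edge points into J):
  P1: J <- E -> R
  P2: J <- A -> U -> F -> R
  P3: J <- A -> U -> R
Condition 1 (no descendant of J in the set): holds — descendants of J are {F, R, U}; none are in {A}.
Condition 2 (every backdoor path blocked by {A}):
  P1: open — no interior node is in the conditioning set.
  P2: blocked at fork node A ∈ conditioning set.
  P3: blocked at fork node A ∈ conditioning set.
{A} does not satisfy the backdoor criterion.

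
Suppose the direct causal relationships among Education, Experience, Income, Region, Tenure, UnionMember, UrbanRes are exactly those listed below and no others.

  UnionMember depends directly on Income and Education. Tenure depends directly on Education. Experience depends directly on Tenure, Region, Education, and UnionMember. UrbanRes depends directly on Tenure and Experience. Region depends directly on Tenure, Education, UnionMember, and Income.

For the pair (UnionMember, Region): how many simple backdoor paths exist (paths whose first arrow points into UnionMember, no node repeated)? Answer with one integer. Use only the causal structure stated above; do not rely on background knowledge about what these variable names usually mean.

A backdoor path from UnionMember to Region is any simple undirected path whose first edge points into UnionMember (i.e. leaves UnionMember via a parent).
Parents of UnionMember: {Education, Income}.
Enumerating:
  P1: UnionMember <- Income -> Region
  P2: UnionMember <- Education -> Tenure -> Region
  P3: UnionMember <- Education -> Tenure -> Experience <- Region
  P4: UnionMember <- Education -> Tenure -> UrbanRes <- Experience <- Region
  P5: UnionMember <- Education -> Region
  P6: UnionMember <- Education -> Experience <- Tenure -> Region
  P7: UnionMember <- Education -> Experience <- Region
  P8: UnionMember <- Education -> Experience -> UrbanRes <- Tenure -> Region
That exhausts the simple backdoor paths. Count: 8.

8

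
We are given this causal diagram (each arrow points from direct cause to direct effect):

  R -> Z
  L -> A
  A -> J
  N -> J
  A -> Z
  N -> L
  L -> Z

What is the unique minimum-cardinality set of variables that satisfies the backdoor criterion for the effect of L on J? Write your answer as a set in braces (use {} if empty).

Variables eligible for adjustment (non-descendants of L, excluding L and J): {N, R}.
Backdoor paths from L to J:
  P1: L <- N -> J
The empty set is not sufficient: P1 (L <- N -> J) has no collider blocking it and no conditioned non-collider, so it is open.
Try {N}:
  P1: blocked at fork node N ∈ conditioning set.
{N} contains no descendant of L and blocks every backdoor path.
No other singleton works — e.g. {R} leaves P1 open — so {N} is the unique smallest valid adjustment set.

{N}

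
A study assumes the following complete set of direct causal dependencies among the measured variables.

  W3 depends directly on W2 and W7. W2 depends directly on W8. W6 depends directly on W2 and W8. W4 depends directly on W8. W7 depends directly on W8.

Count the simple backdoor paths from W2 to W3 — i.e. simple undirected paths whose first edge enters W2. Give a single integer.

A backdoor path from W2 to W3 is any simple undirected path whose first edge points into W2 (i.e. leaves W2 via a parent).
Parents of W2: {W8}.
Enumerating:
  P1: W2 <- W8 -> W7 -> W3
That exhausts the simple backdoor paths. Count: 1.

1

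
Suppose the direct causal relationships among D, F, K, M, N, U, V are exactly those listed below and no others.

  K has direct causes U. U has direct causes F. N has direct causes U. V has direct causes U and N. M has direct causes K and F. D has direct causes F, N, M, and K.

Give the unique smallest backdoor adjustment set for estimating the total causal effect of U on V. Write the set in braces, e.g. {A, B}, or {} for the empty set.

Variables eligible for adjustment (non-descendants of U, excluding U and V): {F}.
Backdoor paths from U to V:
  P1: U <- F -> M <- K -> D <- N -> V
  P2: U <- F -> M -> D <- N -> V
  P3: U <- F -> D <- N -> V
Each backdoor path contains an unconditioned collider, so every path is already blocked with the empty conditioning set:
  P1: blocked at collider M (neither it nor any descendant is in the conditioning set).
  P2: blocked at collider D (neither it nor any descendant is in the conditioning set).
  P3: blocked at collider D (neither it nor any descendant is in the conditioning set).
The empty set is therefore the unique smallest valid set.

{}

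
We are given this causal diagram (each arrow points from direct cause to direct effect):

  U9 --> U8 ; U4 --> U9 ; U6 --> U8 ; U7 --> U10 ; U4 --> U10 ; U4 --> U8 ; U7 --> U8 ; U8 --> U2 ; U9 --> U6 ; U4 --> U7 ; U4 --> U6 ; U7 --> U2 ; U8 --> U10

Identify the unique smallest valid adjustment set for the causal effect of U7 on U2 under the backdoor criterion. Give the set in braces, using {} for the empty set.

Variables eligible for adjustment (non-descendants of U7, excluding U7 and U2): {U4, U6, U9}.
Backdoor paths from U7 to U2:
  P1: U7 <- U4 -> U9 -> U6 -> U8 -> U2
  P2: U7 <- U4 -> U9 -> U8 -> U2
  P3: U7 <- U4 -> U6 <- U9 -> U8 -> U2
  P4: U7 <- U4 -> U6 -> U8 -> U2
  P5: U7 <- U4 -> U8 -> U2
  P6: U7 <- U4 -> U10 <- U8 -> U2
The empty set is not sufficient: P1 (U7 <- U4 -> U9 -> U6 -> U8 -> U2) has no collider blocking it and no conditioned non-collider, so it is open.
Try {U4}:
  P1: blocked at fork node U4 ∈ conditioning set.
  P2: blocked at fork node U4 ∈ conditioning set.
  P3: blocked at fork node U4 ∈ conditioning set.
  P4: blocked at fork node U4 ∈ conditioning set.
  P5: blocked at fork node U4 ∈ conditioning set.
  P6: blocked at fork node U4 ∈ conditioning set.
{U4} contains no descendant of U7 and blocks every backdoor path.
No other singleton works — e.g. {U9} leaves P4 open — so {U4} is the unique smallest valid adjustment set.

{U4}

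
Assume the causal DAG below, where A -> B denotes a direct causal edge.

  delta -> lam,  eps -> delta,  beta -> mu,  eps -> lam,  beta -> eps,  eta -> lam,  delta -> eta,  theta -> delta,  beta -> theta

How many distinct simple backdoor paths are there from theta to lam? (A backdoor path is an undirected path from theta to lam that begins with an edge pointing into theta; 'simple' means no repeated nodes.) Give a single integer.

A backdoor path from theta to lam is any simple undirected path whose first edge points into theta (i.e. leaves theta via a parent).
Parents of theta: {beta}.
Enumerating:
  P1: theta <- beta -> eps -> delta -> eta -> lam
  P2: theta <- beta -> eps -> delta -> lam
  P3: theta <- beta -> eps -> lam
That exhausts the simple backdoor paths. Count: 3.

3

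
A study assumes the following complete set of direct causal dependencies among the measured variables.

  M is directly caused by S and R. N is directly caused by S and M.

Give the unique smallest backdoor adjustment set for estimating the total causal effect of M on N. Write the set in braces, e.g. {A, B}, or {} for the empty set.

Variables eligible for adjustment (non-descendants of M, excluding M and N): {R, S}.
Backdoor paths from M to N:
  P1: M <- S -> N
The empty set is not sufficient: P1 (M <- S -> N) has no collider blocking it and no conditioned non-collider, so it is open.
Try {S}:
  P1: blocked at fork node S ∈ conditioning set.
{S} contains no descendant of M and blocks every backdoor path.
No other singleton works — e.g. {R} leaves P1 open — so {S} is the unique smallest valid adjustment set.

{S}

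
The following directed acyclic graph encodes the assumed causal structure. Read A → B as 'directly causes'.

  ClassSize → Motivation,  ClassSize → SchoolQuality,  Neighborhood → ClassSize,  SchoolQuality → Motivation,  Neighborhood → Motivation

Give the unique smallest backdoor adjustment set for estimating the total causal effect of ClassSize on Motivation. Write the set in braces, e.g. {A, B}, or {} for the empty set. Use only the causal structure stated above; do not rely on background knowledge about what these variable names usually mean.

{Neighborhood}

Variables eligible for adjustment (non-descendants of ClassSize, excluding ClassSize and Motivation): {Neighborhood}.
Backdoor paths from ClassSize to Motivation:
  P1: ClassSize <- Neighborhood -> Motivation
The empty set is not sufficient: P1 (ClassSize <- Neighborhood -> Motivation) has no collider blocking it and no conditioned non-collider, so it is open.
Try {Neighborhood}:
  P1: blocked at fork node Neighborhood ∈ conditioning set.
{Neighborhood} contains no descendant of ClassSize and blocks every backdoor path.
{Neighborhood} is the unique smallest valid adjustment set.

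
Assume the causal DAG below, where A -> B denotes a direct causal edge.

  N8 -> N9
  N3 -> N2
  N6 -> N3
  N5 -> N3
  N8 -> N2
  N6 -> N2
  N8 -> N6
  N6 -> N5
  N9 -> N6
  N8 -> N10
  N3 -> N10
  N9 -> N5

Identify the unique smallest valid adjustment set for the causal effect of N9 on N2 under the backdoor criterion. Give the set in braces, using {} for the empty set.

{N8}

Variables eligible for adjustment (non-descendants of N9, excluding N9 and N2): {N8}.
Backdoor paths from N9 to N2:
  P1: N9 <- N8 -> N6 -> N5 -> N3 -> N2
  P2: N9 <- N8 -> N6 -> N3 -> N2
  P3: N9 <- N8 -> N6 -> N2
  P4: N9 <- N8 -> N10 <- N3 <- N6 -> N2
  P5: N9 <- N8 -> N10 <- N3 <- N5 <- N6 -> N2
  P6: N9 <- N8 -> N10 <- N3 -> N2
  P7: N9 <- N8 -> N2
The empty set is not sufficient: P1 (N9 <- N8 -> N6 -> N5 -> N3 -> N2) has no collider blocking it and no conditioned non-collider, so it is open.
Try {N8}:
  P1: blocked at fork node N8 ∈ conditioning set.
  P2: blocked at fork node N8 ∈ conditioning set.
  P3: blocked at fork node N8 ∈ conditioning set.
  P4: blocked at fork node N8 ∈ conditioning set.
  P5: blocked at fork node N8 ∈ conditioning set.
  P6: blocked at fork node N8 ∈ conditioning set.
  P7: blocked at fork node N8 ∈ conditioning set.
{N8} contains no descendant of N9 and blocks every backdoor path.
{N8} is the unique smallest valid adjustment set.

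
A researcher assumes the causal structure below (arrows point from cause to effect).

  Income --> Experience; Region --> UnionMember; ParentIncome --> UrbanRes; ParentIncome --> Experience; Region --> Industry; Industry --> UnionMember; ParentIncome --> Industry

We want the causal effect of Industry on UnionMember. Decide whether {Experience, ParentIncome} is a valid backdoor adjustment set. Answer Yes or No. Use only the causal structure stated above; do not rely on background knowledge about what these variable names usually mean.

No

Backdoor paths from Industry to UnionMember (paths whose first edge points into Industry):
  P1: Industry <- Region -> UnionMember
Condition 1 (no descendant of Industry in the set): holds — descendants of Industry are {UnionMember}; none are in {Experience, ParentIncome}.
Condition 2 (every backdoor path blocked by {Experience, ParentIncome}):
  P1: open — no interior node is in the conditioning set.
{Experience, ParentIncome} does not satisfy the backdoor criterion.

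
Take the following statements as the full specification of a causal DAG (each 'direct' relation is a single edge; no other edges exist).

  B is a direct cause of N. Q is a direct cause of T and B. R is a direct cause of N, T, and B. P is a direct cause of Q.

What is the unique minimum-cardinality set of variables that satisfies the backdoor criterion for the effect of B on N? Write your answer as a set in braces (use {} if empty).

Variables eligible for adjustment (non-descendants of B, excluding B and N): {P, Q, R, T}.
Backdoor paths from B to N:
  P1: B <- R -> N
  P2: B <- Q -> T <- R -> N
The empty set is not sufficient: P1 (B <- R -> N) has no collider blocking it and no conditioned non-collider, so it is open.
Try {R}:
  P1: blocked at fork node R ∈ conditioning set.
  P2: blocked at collider T (neither it nor any descendant is in the conditioning set).
{R} contains no descendant of B and blocks every backdoor path.
No other singleton works — e.g. {P} leaves P1 open — so {R} is the unique smallest valid adjustment set.

{R}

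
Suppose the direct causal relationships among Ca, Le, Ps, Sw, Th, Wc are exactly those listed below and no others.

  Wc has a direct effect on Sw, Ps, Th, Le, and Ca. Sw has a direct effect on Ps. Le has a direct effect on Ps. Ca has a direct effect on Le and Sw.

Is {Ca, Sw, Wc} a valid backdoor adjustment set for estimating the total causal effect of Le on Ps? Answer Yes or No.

Yes

Backdoor paths from Le to Ps (paths whose first edge points into Le):
  P1: Le <- Wc -> Ca -> Sw -> Ps
  P2: Le <- Wc -> Sw -> Ps
  P3: Le <- Wc -> Ps
  P4: Le <- Ca <- Wc -> Sw -> Ps
  P5: Le <- Ca <- Wc -> Ps
  P6: Le <- Ca -> Sw <- Wc -> Ps
  P7: Le <- Ca -> Sw -> Ps
Condition 1 (no descendant of Le in the set): holds — descendants of Le are {Ps}; none are in {Ca, Sw, Wc}.
Condition 2 (every backdoor path blocked by {Ca, Sw, Wc}):
  P1: blocked at fork node Wc ∈ conditioning set.
  P2: blocked at fork node Wc ∈ conditioning set.
  P3: blocked at fork node Wc ∈ conditioning set.
  P4: blocked at chain node Ca ∈ conditioning set.
  P5: blocked at chain node Ca ∈ conditioning set.
  P6: blocked at fork node Ca ∈ conditioning set.
  P7: blocked at fork node Ca ∈ conditioning set.
{Ca, Sw, Wc} satisfies the backdoor criterion.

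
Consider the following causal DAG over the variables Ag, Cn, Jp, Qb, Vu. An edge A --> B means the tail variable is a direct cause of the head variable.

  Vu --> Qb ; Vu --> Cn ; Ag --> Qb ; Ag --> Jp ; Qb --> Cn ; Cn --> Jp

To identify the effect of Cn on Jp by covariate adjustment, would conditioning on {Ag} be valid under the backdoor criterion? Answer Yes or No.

Backdoor paths from Cn to Jp (paths whose first edge points into Cn):
  P1: Cn <- Vu -> Qb <- Ag -> Jp
  P2: Cn <- Qb <- Ag -> Jp
Condition 1 (no descendant of Cn in the set): holds — descendants of Cn are {Jp}; none are in {Ag}.
Condition 2 (every backdoor path blocked by {Ag}):
  P1: blocked at collider Qb (neither it nor any descendant is in the conditioning set).
  P2: blocked at fork node Ag ∈ conditioning set.
{Ag} satisfies the backdoor criterion.

Yes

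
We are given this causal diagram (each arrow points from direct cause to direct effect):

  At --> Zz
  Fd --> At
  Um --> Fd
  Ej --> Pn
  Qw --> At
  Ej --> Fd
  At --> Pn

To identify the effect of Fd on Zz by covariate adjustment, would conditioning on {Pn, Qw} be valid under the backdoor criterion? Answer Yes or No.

No

Backdoor paths from Fd to Zz (paths whose first edge points into Fd):
  P1: Fd <- Ej -> Pn <- At -> Zz
Condition 1 (no descendant of Fd in the set): FAILS — Pn is a descendant of Fd.
Condition 2 (every backdoor path blocked by {Pn, Qw}):
  P1: open — collider(s) Pn are conditioned on (or have a conditioned descendant) and no non-collider on the path is in the set.
{Pn, Qw} does not satisfy the backdoor criterion.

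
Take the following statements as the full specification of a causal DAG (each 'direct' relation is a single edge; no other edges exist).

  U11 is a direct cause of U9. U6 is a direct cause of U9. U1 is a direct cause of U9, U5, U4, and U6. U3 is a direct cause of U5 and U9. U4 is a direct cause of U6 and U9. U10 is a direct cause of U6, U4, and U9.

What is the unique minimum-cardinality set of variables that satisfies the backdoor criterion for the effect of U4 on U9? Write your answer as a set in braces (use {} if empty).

Variables eligible for adjustment (non-descendants of U4, excluding U4 and U9): {U1, U10, U11, U3, U5}.
Backdoor paths from U4 to U9:
  P1: U4 <- U1 -> U5 <- U3 -> U9
  P2: U4 <- U1 -> U6 <- U10 -> U9
  P3: U4 <- U1 -> U6 -> U9
  P4: U4 <- U1 -> U9
  P5: U4 <- U10 -> U6 <- U1 -> U5 <- U3 -> U9
  P6: U4 <- U10 -> U6 <- U1 -> U9
  P7: U4 <- U10 -> U6 -> U9
  P8: U4 <- U10 -> U9
The empty set is not sufficient: P3 (U4 <- U1 -> U6 -> U9) has no collider blocking it and no conditioned non-collider, so it is open.
Try {U1, U10}:
  P1: blocked at fork node U1 ∈ conditioning set.
  P2: blocked at fork node U1 ∈ conditioning set.
  P3: blocked at fork node U1 ∈ conditioning set.
  P4: blocked at fork node U1 ∈ conditioning set.
  P5: blocked at fork node U10 ∈ conditioning set.
  P6: blocked at fork node U10 ∈ conditioning set.
  P7: blocked at fork node U10 ∈ conditioning set.
  P8: blocked at fork node U10 ∈ conditioning set.
{U1, U10} contains no descendant of U4 and blocks every backdoor path.
Every element of {U1, U10} is needed (dropping U1 leaves P3 open; dropping U10 leaves P7 open), so no proper subset is valid.
Among all size-2 subsets of the eligible variables, only {U1, U10} blocks every backdoor path, so it is the unique smallest valid adjustment set.

{U1, U10}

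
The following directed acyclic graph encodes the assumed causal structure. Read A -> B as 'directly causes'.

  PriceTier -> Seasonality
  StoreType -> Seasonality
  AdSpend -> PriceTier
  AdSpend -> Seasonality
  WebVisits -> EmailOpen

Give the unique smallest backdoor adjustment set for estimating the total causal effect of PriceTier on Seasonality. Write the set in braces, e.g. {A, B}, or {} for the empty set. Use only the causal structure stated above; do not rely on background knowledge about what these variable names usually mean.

{AdSpend}

Variables eligible for adjustment (non-descendants of PriceTier, excluding PriceTier and Seasonality): {AdSpend, EmailOpen, StoreType, WebVisits}.
Backdoor paths from PriceTier to Seasonality:
  P1: PriceTier <- AdSpend -> Seasonality
The empty set is not sufficient: P1 (PriceTier <- AdSpend -> Seasonality) has no collider blocking it and no conditioned non-collider, so it is open.
Try {AdSpend}:
  P1: blocked at fork node AdSpend ∈ conditioning set.
{AdSpend} contains no descendant of PriceTier and blocks every backdoor path.
No other singleton works — e.g. {WebVisits} leaves P1 open — so {AdSpend} is the unique smallest valid adjustment set.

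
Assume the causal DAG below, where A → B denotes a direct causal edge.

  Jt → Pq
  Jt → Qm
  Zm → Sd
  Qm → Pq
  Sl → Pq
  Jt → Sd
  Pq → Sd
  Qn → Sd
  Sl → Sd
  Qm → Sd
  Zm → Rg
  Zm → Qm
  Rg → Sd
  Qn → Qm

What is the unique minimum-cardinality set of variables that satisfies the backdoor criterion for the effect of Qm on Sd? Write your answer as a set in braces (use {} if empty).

Variables eligible for adjustment (non-descendants of Qm, excluding Qm and Sd): {Jt, Qn, Rg, Sl, Zm}.
Backdoor paths from Qm to Sd:
  P1: Qm <- Jt -> Pq <- Sl -> Sd
  P2: Qm <- Jt -> Pq -> Sd
  P3: Qm <- Jt -> Sd
  P4: Qm <- Zm -> Rg -> Sd
  P5: Qm <- Zm -> Sd
  P6: Qm <- Qn -> Sd
The empty set is not sufficient: P2 (Qm <- Jt -> Pq -> Sd) has no collider blocking it and no conditioned non-collider, so it is open.
Try {Jt, Qn, Zm}:
  P1: blocked at fork node Jt ∈ conditioning set.
  P2: blocked at fork node Jt ∈ conditioning set.
  P3: blocked at fork node Jt ∈ conditioning set.
  P4: blocked at fork node Zm ∈ conditioning set.
  P5: blocked at fork node Zm ∈ conditioning set.
  P6: blocked at fork node Qn ∈ conditioning set.
{Jt, Qn, Zm} contains no descendant of Qm and blocks every backdoor path.
Every element of {Jt, Qn, Zm} is needed (dropping Jt leaves P2 open; dropping Qn leaves P6 open; dropping Zm leaves P4 open), so no proper subset is valid.
Among all size-3 subsets of the eligible variables, only {Jt, Qn, Zm} blocks every backdoor path, so it is the unique smallest valid adjustment set.

{Jt, Qn, Zm}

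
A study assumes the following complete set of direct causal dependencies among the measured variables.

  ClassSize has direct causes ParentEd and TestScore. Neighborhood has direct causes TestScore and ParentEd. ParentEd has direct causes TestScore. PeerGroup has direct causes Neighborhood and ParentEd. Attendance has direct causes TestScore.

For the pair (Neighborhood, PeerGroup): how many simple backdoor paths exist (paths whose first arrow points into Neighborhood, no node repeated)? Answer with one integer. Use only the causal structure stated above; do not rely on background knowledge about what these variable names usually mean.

3

A backdoor path from Neighborhood to PeerGroup is any simple undirected path whose first edge points into Neighborhood (i.e. leaves Neighborhood via a parent).
Parents of Neighborhood: {ParentEd, TestScore}.
Enumerating:
  P1: Neighborhood <- TestScore -> ParentEd -> PeerGroup
  P2: Neighborhood <- TestScore -> ClassSize <- ParentEd -> PeerGroup
  P3: Neighborhood <- ParentEd -> PeerGroup
That exhausts the simple backdoor paths. Count: 3.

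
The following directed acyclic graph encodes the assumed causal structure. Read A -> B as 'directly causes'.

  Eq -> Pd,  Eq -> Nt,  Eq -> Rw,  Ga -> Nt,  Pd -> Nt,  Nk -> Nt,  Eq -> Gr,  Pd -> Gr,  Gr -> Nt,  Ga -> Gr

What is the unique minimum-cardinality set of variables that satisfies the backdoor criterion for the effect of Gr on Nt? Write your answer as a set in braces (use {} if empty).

Variables eligible for adjustment (non-descendants of Gr, excluding Gr and Nt): {Eq, Ga, Nk, Pd, Rw}.
Backdoor paths from Gr to Nt:
  P1: Gr <- Eq -> Pd -> Nt
  P2: Gr <- Eq -> Nt
  P3: Gr <- Pd <- Eq -> Nt
  P4: Gr <- Pd -> Nt
  P5: Gr <- Ga -> Nt
The empty set is not sufficient: P1 (Gr <- Eq -> Pd -> Nt) has no collider blocking it and no conditioned non-collider, so it is open.
Try {Eq, Ga, Pd}:
  P1: blocked at fork node Eq ∈ conditioning set.
  P2: blocked at fork node Eq ∈ conditioning set.
  P3: blocked at chain node Pd ∈ conditioning set.
  P4: blocked at fork node Pd ∈ conditioning set.
  P5: blocked at fork node Ga ∈ conditioning set.
{Eq, Ga, Pd} contains no descendant of Gr and blocks every backdoor path.
Every element of {Eq, Ga, Pd} is needed (dropping Eq leaves P2 open; dropping Ga leaves P5 open; dropping Pd leaves P4 open), so no proper subset is valid.
Among all size-3 subsets of the eligible variables, only {Eq, Ga, Pd} blocks every backdoor path, so it is the unique smallest valid adjustment set.

{Eq, Ga, Pd}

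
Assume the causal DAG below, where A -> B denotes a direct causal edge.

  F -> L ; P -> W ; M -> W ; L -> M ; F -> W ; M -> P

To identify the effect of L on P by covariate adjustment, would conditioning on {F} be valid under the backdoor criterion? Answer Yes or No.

Backdoor paths from L to P (paths whose first edge points into L):
  P1: L <- F -> W <- M -> P
  P2: L <- F -> W <- P
Condition 1 (no descendant of L in the set): holds — descendants of L are {M, P, W}; none are in {F}.
Condition 2 (every backdoor path blocked by {F}):
  P1: blocked at fork node F ∈ conditioning set.
  P2: blocked at fork node F ∈ conditioning set.
{F} satisfies the backdoor criterion.

Yes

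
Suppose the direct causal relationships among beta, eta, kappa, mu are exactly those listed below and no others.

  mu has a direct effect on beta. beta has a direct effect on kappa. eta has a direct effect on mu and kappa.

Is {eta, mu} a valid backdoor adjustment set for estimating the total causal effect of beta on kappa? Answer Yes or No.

Yes

Backdoor paths from beta to kappa (paths whose first edge points into beta):
  P1: beta <- mu <- eta -> kappa
Condition 1 (no descendant of beta in the set): holds — descendants of beta are {kappa}; none are in {eta, mu}.
Condition 2 (every backdoor path blocked by {eta, mu}):
  P1: blocked at chain node mu ∈ conditioning set.
{eta, mu} satisfies the backdoor criterion.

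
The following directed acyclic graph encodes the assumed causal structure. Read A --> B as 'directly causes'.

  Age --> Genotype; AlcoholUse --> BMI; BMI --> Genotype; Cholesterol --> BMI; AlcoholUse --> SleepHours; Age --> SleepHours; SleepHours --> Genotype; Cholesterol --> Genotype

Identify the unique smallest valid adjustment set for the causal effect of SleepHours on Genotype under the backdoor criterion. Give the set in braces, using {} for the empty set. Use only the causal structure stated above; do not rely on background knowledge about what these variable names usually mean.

{Age, AlcoholUse}

Variables eligible for adjustment (non-descendants of SleepHours, excluding SleepHours and Genotype): {Age, AlcoholUse, BMI, Cholesterol}.
Backdoor paths from SleepHours to Genotype:
  P1: SleepHours <- AlcoholUse -> BMI <- Cholesterol -> Genotype
  P2: SleepHours <- AlcoholUse -> BMI -> Genotype
  P3: SleepHours <- Age -> Genotype
The empty set is not sufficient: P2 (SleepHours <- AlcoholUse -> BMI -> Genotype) has no collider blocking it and no conditioned non-collider, so it is open.
Try {Age, AlcoholUse}:
  P1: blocked at fork node AlcoholUse ∈ conditioning set.
  P2: blocked at fork node AlcoholUse ∈ conditioning set.
  P3: blocked at fork node Age ∈ conditioning set.
{Age, AlcoholUse} contains no descendant of SleepHours and blocks every backdoor path.
Every element of {Age, AlcoholUse} is needed (dropping Age leaves P3 open; dropping AlcoholUse leaves P2 open), so no proper subset is valid.
Among all size-2 subsets of the eligible variables, only {Age, AlcoholUse} blocks every backdoor path, so it is the unique smallest valid adjustment set.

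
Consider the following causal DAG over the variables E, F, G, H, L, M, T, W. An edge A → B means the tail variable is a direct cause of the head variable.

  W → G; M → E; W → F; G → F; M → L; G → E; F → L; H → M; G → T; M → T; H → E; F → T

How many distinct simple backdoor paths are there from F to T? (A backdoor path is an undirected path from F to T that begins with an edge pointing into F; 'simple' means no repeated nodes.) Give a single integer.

A backdoor path from F to T is any simple undirected path whose first edge points into F (i.e. leaves F via a parent).
Parents of F: {G, W}.
Enumerating:
  P1: F <- W -> G -> E <- H -> M -> T
  P2: F <- W -> G -> E <- M -> T
  P3: F <- W -> G -> T
  P4: F <- G -> E <- H -> M -> T
  P5: F <- G -> E <- M -> T
  P6: F <- G -> T
That exhausts the simple backdoor paths. Count: 6.

6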